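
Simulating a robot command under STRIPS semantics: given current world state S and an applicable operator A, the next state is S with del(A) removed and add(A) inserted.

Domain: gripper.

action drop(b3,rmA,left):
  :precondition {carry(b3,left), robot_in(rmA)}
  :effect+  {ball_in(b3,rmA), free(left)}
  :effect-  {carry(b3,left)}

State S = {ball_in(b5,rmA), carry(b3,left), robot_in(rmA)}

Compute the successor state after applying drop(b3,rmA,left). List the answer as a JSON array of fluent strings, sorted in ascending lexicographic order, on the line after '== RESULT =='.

Compute (S \ del) ∪ add:
  pre ⊆ S: {carry(b3,left), robot_in(rmA)} ⊆ S  — applicable
  S \ del = {ball_in(b5,rmA), robot_in(rmA)}
  ∪ add   = {ball_in(b3,rmA), ball_in(b5,rmA), free(left), robot_in(rmA)}

== RESULT ==
["ball_in(b3,rmA)", "ball_in(b5,rmA)", "free(left)", "robot_in(rmA)"]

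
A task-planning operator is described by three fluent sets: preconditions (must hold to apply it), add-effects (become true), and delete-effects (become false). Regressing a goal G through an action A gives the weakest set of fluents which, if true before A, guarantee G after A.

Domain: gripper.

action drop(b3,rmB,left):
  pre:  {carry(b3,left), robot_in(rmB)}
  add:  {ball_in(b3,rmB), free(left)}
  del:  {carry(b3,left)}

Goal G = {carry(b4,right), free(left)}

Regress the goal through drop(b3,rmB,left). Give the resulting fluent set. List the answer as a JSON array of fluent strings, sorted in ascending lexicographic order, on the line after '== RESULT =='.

Regress:
  G ∩ del = {}  (empty — regression defined)
  G \ add = {carry(b4,right), free(left)} \ {ball_in(b3,rmB), free(left)} = {carry(b4,right)}
  ∪ pre   = {carry(b4,right)} ∪ {carry(b3,left), robot_in(rmB)}
          = {carry(b3,left), carry(b4,right), robot_in(rmB)}

== RESULT ==
["carry(b3,left)", "carry(b4,right)", "robot_in(rmB)"]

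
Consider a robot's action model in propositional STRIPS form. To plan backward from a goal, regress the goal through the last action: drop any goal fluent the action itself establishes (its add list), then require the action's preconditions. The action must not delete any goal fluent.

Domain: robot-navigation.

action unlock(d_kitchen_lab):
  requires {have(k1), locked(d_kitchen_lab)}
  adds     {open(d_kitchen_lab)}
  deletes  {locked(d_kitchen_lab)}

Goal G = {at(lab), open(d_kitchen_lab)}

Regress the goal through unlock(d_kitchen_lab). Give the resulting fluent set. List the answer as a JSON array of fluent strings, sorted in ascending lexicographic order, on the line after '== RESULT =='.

Compute (G \ add) ∪ pre:
  G ∩ del = {}  (empty — regression defined)
  G \ add = {at(lab), open(d_kitchen_lab)} \ {open(d_kitchen_lab)} = {at(lab)}
  ∪ pre   = {at(lab)} ∪ {have(k1), locked(d_kitchen_lab)}
          = {at(lab), have(k1), locked(d_kitchen_lab)}

== RESULT ==
["at(lab)", "have(k1)", "locked(d_kitchen_lab)"]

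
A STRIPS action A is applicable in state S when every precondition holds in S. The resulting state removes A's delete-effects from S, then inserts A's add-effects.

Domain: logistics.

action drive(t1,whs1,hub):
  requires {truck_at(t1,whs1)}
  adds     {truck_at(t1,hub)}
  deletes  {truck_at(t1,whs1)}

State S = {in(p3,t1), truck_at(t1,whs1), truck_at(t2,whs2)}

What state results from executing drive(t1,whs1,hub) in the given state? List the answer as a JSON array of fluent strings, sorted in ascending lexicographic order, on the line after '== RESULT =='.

Progress:
  pre ⊆ S: {truck_at(t1,whs1)} ⊆ S  — applicable
  S \ del = {in(p3,t1), truck_at(t2,whs2)}
  ∪ add   = {in(p3,t1), truck_at(t1,hub), truck_at(t2,whs2)}

== RESULT ==
["in(p3,t1)", "truck_at(t1,hub)", "truck_at(t2,whs2)"]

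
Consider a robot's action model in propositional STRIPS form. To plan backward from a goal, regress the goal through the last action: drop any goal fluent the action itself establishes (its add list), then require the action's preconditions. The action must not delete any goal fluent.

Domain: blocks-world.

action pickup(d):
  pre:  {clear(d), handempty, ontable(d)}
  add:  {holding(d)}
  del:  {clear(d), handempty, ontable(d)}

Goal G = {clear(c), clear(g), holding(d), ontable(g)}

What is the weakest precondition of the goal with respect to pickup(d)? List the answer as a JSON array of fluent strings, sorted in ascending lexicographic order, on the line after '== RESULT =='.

Compute (G \ add) ∪ pre:
  G ∩ del = {}  (empty — regression defined)
  G \ add = {clear(c), clear(g), holding(d), ontable(g)} \ {holding(d)} = {clear(c), clear(g), ontable(g)}
  ∪ pre   = {clear(c), clear(g), ontable(g)} ∪ {clear(d), handempty, ontable(d)}
          = {clear(c), clear(d), clear(g), handempty, ontable(d), ontable(g)}

== RESULT ==
["clear(c)", "clear(d)", "clear(g)", "handempty", "ontable(d)", "ontable(g)"]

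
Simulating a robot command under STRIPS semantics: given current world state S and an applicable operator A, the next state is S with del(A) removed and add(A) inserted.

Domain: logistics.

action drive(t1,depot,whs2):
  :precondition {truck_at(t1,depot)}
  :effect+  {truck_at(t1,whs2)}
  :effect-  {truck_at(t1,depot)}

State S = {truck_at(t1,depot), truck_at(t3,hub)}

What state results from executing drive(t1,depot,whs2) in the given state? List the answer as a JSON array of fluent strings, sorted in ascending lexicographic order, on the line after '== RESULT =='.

Compute (S \ del) ∪ add:
  pre ⊆ S: {truck_at(t1,depot)} ⊆ S  — applicable
  S \ del = {truck_at(t3,hub)}
  ∪ add   = {truck_at(t1,whs2), truck_at(t3,hub)}

== RESULT ==
["truck_at(t1,whs2)", "truck_at(t3,hub)"]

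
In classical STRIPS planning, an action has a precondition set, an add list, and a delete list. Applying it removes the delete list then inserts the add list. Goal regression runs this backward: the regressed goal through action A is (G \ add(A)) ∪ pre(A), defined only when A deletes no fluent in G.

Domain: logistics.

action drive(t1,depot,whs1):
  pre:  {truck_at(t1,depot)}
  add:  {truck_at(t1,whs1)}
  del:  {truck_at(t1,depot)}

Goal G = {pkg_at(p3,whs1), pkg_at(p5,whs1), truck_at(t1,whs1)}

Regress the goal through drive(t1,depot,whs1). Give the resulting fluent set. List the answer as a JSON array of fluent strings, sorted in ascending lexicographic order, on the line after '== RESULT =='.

Regress:
  G ∩ del = {}  (empty — regression defined)
  G \ add = {pkg_at(p3,whs1), pkg_at(p5,whs1), truck_at(t1,whs1)} \ {truck_at(t1,whs1)} = {pkg_at(p3,whs1), pkg_at(p5,whs1)}
  ∪ pre   = {pkg_at(p3,whs1), pkg_at(p5,whs1)} ∪ {truck_at(t1,depot)}
          = {pkg_at(p3,whs1), pkg_at(p5,whs1), truck_at(t1,depot)}

== RESULT ==
["pkg_at(p3,whs1)", "pkg_at(p5,whs1)", "truck_at(t1,depot)"]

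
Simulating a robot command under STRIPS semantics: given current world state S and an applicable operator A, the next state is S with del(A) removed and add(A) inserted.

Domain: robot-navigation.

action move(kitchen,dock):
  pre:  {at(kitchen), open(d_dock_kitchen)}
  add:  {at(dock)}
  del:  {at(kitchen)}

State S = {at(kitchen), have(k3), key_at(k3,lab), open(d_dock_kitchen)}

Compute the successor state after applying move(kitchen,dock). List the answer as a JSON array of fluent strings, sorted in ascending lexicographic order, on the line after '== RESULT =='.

Progress:
  pre ⊆ S: {at(kitchen), open(d_dock_kitchen)} ⊆ S  — applicable
  S \ del = {have(k3), key_at(k3,lab), open(d_dock_kitchen)}
  ∪ add   = {at(dock), have(k3), key_at(k3,lab), open(d_dock_kitchen)}

== RESULT ==
["at(dock)", "have(k3)", "key_at(k3,lab)", "open(d_dock_kitchen)"]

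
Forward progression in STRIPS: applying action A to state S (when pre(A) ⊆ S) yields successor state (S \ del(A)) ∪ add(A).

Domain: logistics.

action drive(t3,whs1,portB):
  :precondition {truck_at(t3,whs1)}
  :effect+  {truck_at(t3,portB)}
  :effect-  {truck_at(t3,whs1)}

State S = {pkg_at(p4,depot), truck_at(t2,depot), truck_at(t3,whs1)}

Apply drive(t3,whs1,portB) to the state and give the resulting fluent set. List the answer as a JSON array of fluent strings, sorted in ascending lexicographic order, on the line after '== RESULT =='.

Compute (S \ del) ∪ add:
  pre ⊆ S: {truck_at(t3,whs1)} ⊆ S  — applicable
  S \ del = {pkg_at(p4,depot), truck_at(t2,depot)}
  ∪ add   = {pkg_at(p4,depot), truck_at(t2,depot), truck_at(t3,portB)}

== RESULT ==
["pkg_at(p4,depot)", "truck_at(t2,depot)", "truck_at(t3,portB)"]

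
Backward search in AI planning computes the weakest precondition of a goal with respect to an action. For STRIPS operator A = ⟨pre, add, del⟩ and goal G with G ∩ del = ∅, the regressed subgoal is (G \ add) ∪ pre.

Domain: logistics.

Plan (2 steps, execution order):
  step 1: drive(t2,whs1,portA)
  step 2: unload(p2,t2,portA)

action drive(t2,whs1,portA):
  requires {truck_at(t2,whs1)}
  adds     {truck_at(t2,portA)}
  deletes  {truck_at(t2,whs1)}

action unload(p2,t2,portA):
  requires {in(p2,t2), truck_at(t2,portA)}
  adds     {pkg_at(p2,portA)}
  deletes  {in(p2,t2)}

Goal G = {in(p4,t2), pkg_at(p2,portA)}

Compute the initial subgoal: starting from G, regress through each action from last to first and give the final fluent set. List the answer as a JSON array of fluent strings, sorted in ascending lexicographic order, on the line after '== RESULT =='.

Work backward from the goal:
  through step 2 (unload(p2,t2,portA)): drop {pkg_at(p2,portA)}, keep {in(p4,t2)}, require {in(p2,t2), truck_at(t2,portA)}
    → {in(p2,t2), in(p4,t2), truck_at(t2,portA)}
  through step 1 (drive(t2,whs1,portA)): drop {truck_at(t2,portA)}, keep {in(p2,t2), in(p4,t2)}, require {truck_at(t2,whs1)}
    → {in(p2,t2), in(p4,t2), truck_at(t2,whs1)}

== RESULT ==
["in(p2,t2)", "in(p4,t2)", "truck_at(t2,whs1)"]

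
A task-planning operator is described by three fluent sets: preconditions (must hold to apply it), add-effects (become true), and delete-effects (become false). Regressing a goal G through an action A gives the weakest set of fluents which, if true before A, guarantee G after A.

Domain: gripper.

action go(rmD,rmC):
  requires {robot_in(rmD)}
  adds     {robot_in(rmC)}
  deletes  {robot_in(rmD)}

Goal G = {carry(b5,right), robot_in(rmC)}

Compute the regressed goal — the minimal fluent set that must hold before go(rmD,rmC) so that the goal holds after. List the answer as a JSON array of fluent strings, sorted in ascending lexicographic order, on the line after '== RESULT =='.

Compute (G \ add) ∪ pre:
  G ∩ del = {}  (empty — regression defined)
  G \ add = {carry(b5,right), robot_in(rmC)} \ {robot_in(rmC)} = {carry(b5,right)}
  ∪ pre   = {carry(b5,right)} ∪ {robot_in(rmD)}
          = {carry(b5,right), robot_in(rmD)}

== RESULT ==
["carry(b5,right)", "robot_in(rmD)"]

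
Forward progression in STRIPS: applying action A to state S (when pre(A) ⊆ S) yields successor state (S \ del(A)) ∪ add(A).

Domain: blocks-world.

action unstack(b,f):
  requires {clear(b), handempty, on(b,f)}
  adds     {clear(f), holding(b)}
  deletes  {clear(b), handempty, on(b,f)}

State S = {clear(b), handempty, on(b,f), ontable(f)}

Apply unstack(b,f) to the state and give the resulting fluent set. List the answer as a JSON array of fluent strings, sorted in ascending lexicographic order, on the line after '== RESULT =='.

Progress:
  pre ⊆ S: {clear(b), handempty, on(b,f)} ⊆ S  — applicable
  S \ del = {ontable(f)}
  ∪ add   = {clear(f), holding(b), ontable(f)}

== RESULT ==
["clear(f)", "holding(b)", "ontable(f)"]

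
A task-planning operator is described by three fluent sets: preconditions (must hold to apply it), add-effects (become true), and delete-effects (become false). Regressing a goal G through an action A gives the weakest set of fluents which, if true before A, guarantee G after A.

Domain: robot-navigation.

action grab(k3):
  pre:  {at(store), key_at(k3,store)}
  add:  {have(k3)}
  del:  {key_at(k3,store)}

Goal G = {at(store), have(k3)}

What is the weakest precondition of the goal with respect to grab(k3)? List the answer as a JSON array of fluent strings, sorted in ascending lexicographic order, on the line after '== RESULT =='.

Regress:
  G ∩ del = {}  (empty — regression defined)
  G \ add = {at(store), have(k3)} \ {have(k3)} = {at(store)}
  ∪ pre   = {at(store)} ∪ {at(store), key_at(k3,store)}
          = {at(store), key_at(k3,store)}

== RESULT ==
["at(store)", "key_at(k3,store)"]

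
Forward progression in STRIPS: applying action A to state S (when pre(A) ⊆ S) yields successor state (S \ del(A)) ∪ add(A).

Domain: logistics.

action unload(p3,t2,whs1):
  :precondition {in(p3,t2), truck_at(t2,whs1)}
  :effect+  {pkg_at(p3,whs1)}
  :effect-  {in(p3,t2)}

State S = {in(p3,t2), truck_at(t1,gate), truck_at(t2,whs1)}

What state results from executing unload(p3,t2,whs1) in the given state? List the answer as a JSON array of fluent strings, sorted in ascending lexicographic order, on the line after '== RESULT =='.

Progress:
  pre ⊆ S: {in(p3,t2), truck_at(t2,whs1)} ⊆ S  — applicable
  S \ del = {truck_at(t1,gate), truck_at(t2,whs1)}
  ∪ add   = {pkg_at(p3,whs1), truck_at(t1,gate), truck_at(t2,whs1)}

== RESULT ==
["pkg_at(p3,whs1)", "truck_at(t1,gate)", "truck_at(t2,whs1)"]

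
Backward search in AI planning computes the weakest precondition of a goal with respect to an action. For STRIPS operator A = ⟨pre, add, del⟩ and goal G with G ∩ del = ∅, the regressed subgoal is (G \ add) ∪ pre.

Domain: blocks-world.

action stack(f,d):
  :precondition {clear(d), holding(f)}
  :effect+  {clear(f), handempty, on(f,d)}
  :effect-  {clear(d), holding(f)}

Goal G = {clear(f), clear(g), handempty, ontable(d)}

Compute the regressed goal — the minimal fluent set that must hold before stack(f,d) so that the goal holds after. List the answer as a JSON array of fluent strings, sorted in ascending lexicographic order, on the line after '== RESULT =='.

Compute (G \ add) ∪ pre:
  G ∩ del = {}  (empty — regression defined)
  G \ add = {clear(f), clear(g), handempty, ontable(d)} \ {clear(f), handempty, on(f,d)} = {clear(g), ontable(d)}
  ∪ pre   = {clear(g), ontable(d)} ∪ {clear(d), holding(f)}
          = {clear(d), clear(g), holding(f), ontable(d)}

== RESULT ==
["clear(d)", "clear(g)", "holding(f)", "ontable(d)"]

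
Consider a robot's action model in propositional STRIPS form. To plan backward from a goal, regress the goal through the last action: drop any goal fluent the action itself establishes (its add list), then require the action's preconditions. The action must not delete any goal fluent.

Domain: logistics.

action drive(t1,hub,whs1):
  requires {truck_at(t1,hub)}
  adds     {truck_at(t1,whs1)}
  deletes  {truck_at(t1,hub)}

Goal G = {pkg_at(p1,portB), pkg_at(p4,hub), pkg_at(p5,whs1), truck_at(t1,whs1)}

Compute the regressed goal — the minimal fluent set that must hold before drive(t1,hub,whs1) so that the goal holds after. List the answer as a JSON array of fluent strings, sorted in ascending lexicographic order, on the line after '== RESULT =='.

Regress:
  G ∩ del = {}  (empty — regression defined)
  G \ add = {pkg_at(p1,portB), pkg_at(p4,hub), pkg_at(p5,whs1), truck_at(t1,whs1)} \ {truck_at(t1,whs1)} = {pkg_at(p1,portB), pkg_at(p4,hub), pkg_at(p5,whs1)}
  ∪ pre   = {pkg_at(p1,portB), pkg_at(p4,hub), pkg_at(p5,whs1)} ∪ {truck_at(t1,hub)}
          = {pkg_at(p1,portB), pkg_at(p4,hub), pkg_at(p5,whs1), truck_at(t1,hub)}

== RESULT ==
["pkg_at(p1,portB)", "pkg_at(p4,hub)", "pkg_at(p5,whs1)", "truck_at(t1,hub)"]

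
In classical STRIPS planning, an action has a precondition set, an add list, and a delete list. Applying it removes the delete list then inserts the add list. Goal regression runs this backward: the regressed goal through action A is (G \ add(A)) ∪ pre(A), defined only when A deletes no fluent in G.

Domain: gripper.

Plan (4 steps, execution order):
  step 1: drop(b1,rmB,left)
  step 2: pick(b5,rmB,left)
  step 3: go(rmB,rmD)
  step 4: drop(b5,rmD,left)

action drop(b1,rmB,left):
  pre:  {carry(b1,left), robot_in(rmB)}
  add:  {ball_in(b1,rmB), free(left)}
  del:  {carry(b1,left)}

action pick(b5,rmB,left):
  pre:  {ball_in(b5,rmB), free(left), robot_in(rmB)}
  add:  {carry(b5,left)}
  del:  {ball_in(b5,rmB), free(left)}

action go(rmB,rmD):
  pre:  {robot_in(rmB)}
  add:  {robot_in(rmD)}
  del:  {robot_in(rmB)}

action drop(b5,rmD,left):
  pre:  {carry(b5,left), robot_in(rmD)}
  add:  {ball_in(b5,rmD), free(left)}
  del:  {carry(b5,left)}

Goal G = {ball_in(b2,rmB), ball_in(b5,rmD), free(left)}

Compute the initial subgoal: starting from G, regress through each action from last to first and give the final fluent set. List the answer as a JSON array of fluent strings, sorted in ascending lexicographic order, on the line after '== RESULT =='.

Work backward from the goal:
  through step 4 (drop(b5,rmD,left)): drop {ball_in(b5,rmD), free(left)}, keep {ball_in(b2,rmB)}, require {carry(b5,left), robot_in(rmD)}
    → {ball_in(b2,rmB), carry(b5,left), robot_in(rmD)}
  through step 3 (go(rmB,rmD)): drop {robot_in(rmD)}, keep {ball_in(b2,rmB), carry(b5,left)}, require {robot_in(rmB)}
    → {ball_in(b2,rmB), carry(b5,left), robot_in(rmB)}
  through step 2 (pick(b5,rmB,left)): drop {carry(b5,left)}, keep {ball_in(b2,rmB), robot_in(rmB)}, require {ball_in(b5,rmB), free(left), robot_in(rmB)}
    → {ball_in(b2,rmB), ball_in(b5,rmB), free(left), robot_in(rmB)}
  through step 1 (drop(b1,rmB,left)): drop {free(left)}, keep {ball_in(b2,rmB), ball_in(b5,rmB), robot_in(rmB)}, require {carry(b1,left), robot_in(rmB)}
    → {ball_in(b2,rmB), ball_in(b5,rmB), carry(b1,left), robot_in(rmB)}

== RESULT ==
["ball_in(b2,rmB)", "ball_in(b5,rmB)", "carry(b1,left)", "robot_in(rmB)"]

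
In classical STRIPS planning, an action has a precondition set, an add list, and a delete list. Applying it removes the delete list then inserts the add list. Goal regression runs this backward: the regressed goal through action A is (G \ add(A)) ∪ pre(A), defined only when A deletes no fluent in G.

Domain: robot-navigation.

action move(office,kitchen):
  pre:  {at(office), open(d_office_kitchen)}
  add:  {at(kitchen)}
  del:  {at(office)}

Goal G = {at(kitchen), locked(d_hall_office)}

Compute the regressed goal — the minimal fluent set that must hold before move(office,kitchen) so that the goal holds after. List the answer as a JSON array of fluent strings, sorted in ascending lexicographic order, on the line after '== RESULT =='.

Compute (G \ add) ∪ pre:
  G ∩ del = {}  (empty — regression defined)
  G \ add = {at(kitchen), locked(d_hall_office)} \ {at(kitchen)} = {locked(d_hall_office)}
  ∪ pre   = {locked(d_hall_office)} ∪ {at(office), open(d_office_kitchen)}
          = {at(office), locked(d_hall_office), open(d_office_kitchen)}

== RESULT ==
["at(office)", "locked(d_hall_office)", "open(d_office_kitchen)"]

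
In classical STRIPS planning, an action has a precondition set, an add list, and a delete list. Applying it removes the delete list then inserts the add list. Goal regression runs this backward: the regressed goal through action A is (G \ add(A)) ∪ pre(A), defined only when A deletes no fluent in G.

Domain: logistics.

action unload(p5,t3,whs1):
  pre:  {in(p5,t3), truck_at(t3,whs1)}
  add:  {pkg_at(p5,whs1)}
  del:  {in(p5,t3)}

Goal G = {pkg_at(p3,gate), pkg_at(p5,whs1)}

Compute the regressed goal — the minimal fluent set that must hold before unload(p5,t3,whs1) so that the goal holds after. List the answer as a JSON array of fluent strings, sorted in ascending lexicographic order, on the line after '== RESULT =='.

Compute (G \ add) ∪ pre:
  G ∩ del = {}  (empty — regression defined)
  G \ add = {pkg_at(p3,gate), pkg_at(p5,whs1)} \ {pkg_at(p5,whs1)} = {pkg_at(p3,gate)}
  ∪ pre   = {pkg_at(p3,gate)} ∪ {in(p5,t3), truck_at(t3,whs1)}
          = {in(p5,t3), pkg_at(p3,gate), truck_at(t3,whs1)}

== RESULT ==
["in(p5,t3)", "pkg_at(p3,gate)", "truck_at(t3,whs1)"]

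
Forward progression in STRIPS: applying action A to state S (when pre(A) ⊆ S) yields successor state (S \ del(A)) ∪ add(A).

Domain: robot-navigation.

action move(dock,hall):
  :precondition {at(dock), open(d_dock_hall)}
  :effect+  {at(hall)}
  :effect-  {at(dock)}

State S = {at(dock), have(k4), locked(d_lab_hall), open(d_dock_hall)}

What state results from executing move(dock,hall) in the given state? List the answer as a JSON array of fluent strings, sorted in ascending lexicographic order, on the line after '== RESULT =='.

Progress:
  pre ⊆ S: {at(dock), open(d_dock_hall)} ⊆ S  — applicable
  S \ del = {have(k4), locked(d_lab_hall), open(d_dock_hall)}
  ∪ add   = {at(hall), have(k4), locked(d_lab_hall), open(d_dock_hall)}

== RESULT ==
["at(hall)", "have(k4)", "locked(d_lab_hall)", "open(d_dock_hall)"]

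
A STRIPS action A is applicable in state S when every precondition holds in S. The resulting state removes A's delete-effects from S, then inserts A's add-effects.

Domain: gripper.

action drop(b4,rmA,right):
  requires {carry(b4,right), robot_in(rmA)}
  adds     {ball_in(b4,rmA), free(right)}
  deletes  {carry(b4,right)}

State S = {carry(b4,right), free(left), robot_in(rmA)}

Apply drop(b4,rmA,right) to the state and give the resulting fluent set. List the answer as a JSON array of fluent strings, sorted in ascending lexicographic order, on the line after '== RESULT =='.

Progress:
  pre ⊆ S: {carry(b4,right), robot_in(rmA)} ⊆ S  — applicable
  S \ del = {free(left), robot_in(rmA)}
  ∪ add   = {ball_in(b4,rmA), free(left), free(right), robot_in(rmA)}

== RESULT ==
["ball_in(b4,rmA)", "free(left)", "free(right)", "robot_in(rmA)"]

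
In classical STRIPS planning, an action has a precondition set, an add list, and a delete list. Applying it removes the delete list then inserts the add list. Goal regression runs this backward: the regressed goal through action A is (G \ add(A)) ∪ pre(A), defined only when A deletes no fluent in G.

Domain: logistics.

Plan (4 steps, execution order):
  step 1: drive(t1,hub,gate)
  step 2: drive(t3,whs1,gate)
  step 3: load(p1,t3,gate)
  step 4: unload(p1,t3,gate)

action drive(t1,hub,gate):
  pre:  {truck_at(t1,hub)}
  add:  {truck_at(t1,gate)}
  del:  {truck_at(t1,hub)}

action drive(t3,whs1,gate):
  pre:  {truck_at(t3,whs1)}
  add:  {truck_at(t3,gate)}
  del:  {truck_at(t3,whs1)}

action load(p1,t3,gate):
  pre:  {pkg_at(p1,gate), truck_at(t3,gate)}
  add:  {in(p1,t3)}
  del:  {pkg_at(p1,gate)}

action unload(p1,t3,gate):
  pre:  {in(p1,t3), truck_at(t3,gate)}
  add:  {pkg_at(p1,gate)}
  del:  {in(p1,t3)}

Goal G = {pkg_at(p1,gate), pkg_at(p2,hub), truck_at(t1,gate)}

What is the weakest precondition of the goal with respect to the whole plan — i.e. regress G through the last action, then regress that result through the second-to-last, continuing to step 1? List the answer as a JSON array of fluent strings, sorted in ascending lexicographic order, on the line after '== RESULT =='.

Regress step by step:
  through step 4 (unload(p1,t3,gate)): drop {pkg_at(p1,gate)}, keep {pkg_at(p2,hub), truck_at(t1,gate)}, require {in(p1,t3), truck_at(t3,gate)}
    → {in(p1,t3), pkg_at(p2,hub), truck_at(t1,gate), truck_at(t3,gate)}
  through step 3 (load(p1,t3,gate)): drop {in(p1,t3)}, keep {pkg_at(p2,hub), truck_at(t1,gate), truck_at(t3,gate)}, require {pkg_at(p1,gate), truck_at(t3,gate)}
    → {pkg_at(p1,gate), pkg_at(p2,hub), truck_at(t1,gate), truck_at(t3,gate)}
  through step 2 (drive(t3,whs1,gate)): drop {truck_at(t3,gate)}, keep {pkg_at(p1,gate), pkg_at(p2,hub), truck_at(t1,gate)}, require {truck_at(t3,whs1)}
    → {pkg_at(p1,gate), pkg_at(p2,hub), truck_at(t1,gate), truck_at(t3,whs1)}
  through step 1 (drive(t1,hub,gate)): drop {truck_at(t1,gate)}, keep {pkg_at(p1,gate), pkg_at(p2,hub), truck_at(t3,whs1)}, require {truck_at(t1,hub)}
    → {pkg_at(p1,gate), pkg_at(p2,hub), truck_at(t1,hub), truck_at(t3,whs1)}

== RESULT ==
["pkg_at(p1,gate)", "pkg_at(p2,hub)", "truck_at(t1,hub)", "truck_at(t3,whs1)"]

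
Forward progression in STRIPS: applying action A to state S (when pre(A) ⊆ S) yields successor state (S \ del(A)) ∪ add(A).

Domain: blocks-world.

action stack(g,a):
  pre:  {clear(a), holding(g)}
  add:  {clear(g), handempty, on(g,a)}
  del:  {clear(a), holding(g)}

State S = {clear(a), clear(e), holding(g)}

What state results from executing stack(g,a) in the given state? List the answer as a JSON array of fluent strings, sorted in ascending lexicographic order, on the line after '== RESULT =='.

Progress:
  pre ⊆ S: {clear(a), holding(g)} ⊆ S  — applicable
  S \ del = {clear(e)}
  ∪ add   = {clear(e), clear(g), handempty, on(g,a)}

== RESULT ==
["clear(e)", "clear(g)", "handempty", "on(g,a)"]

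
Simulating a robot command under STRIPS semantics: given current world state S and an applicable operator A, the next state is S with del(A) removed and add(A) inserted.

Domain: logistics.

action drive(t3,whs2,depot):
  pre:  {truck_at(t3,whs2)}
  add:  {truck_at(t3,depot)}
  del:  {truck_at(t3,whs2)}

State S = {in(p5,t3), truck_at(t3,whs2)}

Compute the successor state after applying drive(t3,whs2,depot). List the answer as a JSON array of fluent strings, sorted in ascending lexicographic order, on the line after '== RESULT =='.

Progress:
  pre ⊆ S: {truck_at(t3,whs2)} ⊆ S  — applicable
  S \ del = {in(p5,t3)}
  ∪ add   = {in(p5,t3), truck_at(t3,depot)}

== RESULT ==
["in(p5,t3)", "truck_at(t3,depot)"]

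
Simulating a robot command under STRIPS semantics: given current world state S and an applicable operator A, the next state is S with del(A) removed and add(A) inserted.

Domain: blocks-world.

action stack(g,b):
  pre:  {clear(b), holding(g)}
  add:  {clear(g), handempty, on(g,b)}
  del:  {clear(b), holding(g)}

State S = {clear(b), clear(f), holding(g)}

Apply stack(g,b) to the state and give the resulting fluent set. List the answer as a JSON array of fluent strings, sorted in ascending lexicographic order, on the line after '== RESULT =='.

Progress:
  pre ⊆ S: {clear(b), holding(g)} ⊆ S  — applicable
  S \ del = {clear(f)}
  ∪ add   = {clear(f), clear(g), handempty, on(g,b)}

== RESULT ==
["clear(f)", "clear(g)", "handempty", "on(g,b)"]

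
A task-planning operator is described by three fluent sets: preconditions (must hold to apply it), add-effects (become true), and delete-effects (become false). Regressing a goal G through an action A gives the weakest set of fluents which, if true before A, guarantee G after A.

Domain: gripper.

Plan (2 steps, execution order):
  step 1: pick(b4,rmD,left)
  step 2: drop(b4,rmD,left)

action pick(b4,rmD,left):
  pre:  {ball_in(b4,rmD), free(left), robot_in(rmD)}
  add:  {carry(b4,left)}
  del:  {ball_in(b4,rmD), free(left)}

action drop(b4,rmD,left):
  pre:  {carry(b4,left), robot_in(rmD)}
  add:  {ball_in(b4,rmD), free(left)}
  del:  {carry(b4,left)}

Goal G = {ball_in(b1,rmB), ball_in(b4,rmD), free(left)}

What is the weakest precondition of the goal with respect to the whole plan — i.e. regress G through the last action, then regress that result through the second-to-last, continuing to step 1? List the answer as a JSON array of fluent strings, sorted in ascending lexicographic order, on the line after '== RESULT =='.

Regress step by step:
  through step 2 (drop(b4,rmD,left)): drop {ball_in(b4,rmD), free(left)}, keep {ball_in(b1,rmB)}, require {carry(b4,left), robot_in(rmD)}
    → {ball_in(b1,rmB), carry(b4,left), robot_in(rmD)}
  through step 1 (pick(b4,rmD,left)): drop {carry(b4,left)}, keep {ball_in(b1,rmB), robot_in(rmD)}, require {ball_in(b4,rmD), free(left), robot_in(rmD)}
    → {ball_in(b1,rmB), ball_in(b4,rmD), free(left), robot_in(rmD)}

== RESULT ==
["ball_in(b1,rmB)", "ball_in(b4,rmD)", "free(left)", "robot_in(rmD)"]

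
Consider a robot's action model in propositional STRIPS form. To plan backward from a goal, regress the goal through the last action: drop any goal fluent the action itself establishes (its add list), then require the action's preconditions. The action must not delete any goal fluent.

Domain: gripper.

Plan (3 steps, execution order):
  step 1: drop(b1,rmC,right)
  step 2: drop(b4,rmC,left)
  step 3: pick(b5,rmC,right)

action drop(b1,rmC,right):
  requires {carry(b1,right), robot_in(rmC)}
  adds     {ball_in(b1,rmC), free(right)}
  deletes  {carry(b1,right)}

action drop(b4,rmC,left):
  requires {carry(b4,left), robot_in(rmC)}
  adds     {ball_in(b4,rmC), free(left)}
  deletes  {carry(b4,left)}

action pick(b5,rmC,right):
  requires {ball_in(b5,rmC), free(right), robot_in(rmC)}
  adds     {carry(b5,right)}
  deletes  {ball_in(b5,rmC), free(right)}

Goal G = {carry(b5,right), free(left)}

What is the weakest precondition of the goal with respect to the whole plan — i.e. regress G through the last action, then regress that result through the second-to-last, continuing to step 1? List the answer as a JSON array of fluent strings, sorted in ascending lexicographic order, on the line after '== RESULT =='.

Regress step by step:
  through step 3 (pick(b5,rmC,right)): drop {carry(b5,right)}, keep {free(left)}, require {ball_in(b5,rmC), free(right), robot_in(rmC)}
    → {ball_in(b5,rmC), free(left), free(right), robot_in(rmC)}
  through step 2 (drop(b4,rmC,left)): drop {free(left)}, keep {ball_in(b5,rmC), free(right), robot_in(rmC)}, require {carry(b4,left), robot_in(rmC)}
    → {ball_in(b5,rmC), carry(b4,left), free(right), robot_in(rmC)}
  through step 1 (drop(b1,rmC,right)): drop {free(right)}, keep {ball_in(b5,rmC), carry(b4,left), robot_in(rmC)}, require {carry(b1,right), robot_in(rmC)}
    → {ball_in(b5,rmC), carry(b1,right), carry(b4,left), robot_in(rmC)}

== RESULT ==
["ball_in(b5,rmC)", "carry(b1,right)", "carry(b4,left)", "robot_in(rmC)"]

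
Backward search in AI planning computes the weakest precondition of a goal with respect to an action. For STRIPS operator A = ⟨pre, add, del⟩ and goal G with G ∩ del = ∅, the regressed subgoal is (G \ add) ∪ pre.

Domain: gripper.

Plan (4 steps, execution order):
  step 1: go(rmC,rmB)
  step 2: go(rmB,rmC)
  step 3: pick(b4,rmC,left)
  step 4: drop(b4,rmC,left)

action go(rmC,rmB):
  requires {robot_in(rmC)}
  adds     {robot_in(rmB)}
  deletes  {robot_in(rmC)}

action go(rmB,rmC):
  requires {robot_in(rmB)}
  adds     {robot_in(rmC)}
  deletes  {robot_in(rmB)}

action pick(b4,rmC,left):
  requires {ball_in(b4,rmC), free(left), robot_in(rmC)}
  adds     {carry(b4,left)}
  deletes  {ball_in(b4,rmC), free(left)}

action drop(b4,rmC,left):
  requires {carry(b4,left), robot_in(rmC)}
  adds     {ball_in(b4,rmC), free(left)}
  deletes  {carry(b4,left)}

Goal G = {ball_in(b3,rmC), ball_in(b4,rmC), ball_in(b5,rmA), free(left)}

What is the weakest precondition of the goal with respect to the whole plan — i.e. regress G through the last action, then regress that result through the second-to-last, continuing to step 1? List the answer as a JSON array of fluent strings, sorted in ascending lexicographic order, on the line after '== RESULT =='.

Work backward from the goal:
  through step 4 (drop(b4,rmC,left)): drop {ball_in(b4,rmC), free(left)}, keep {ball_in(b3,rmC), ball_in(b5,rmA)}, require {carry(b4,left), robot_in(rmC)}
    → {ball_in(b3,rmC), ball_in(b5,rmA), carry(b4,left), robot_in(rmC)}
  through step 3 (pick(b4,rmC,left)): drop {carry(b4,left)}, keep {ball_in(b3,rmC), ball_in(b5,rmA), robot_in(rmC)}, require {ball_in(b4,rmC), free(left), robot_in(rmC)}
    → {ball_in(b3,rmC), ball_in(b4,rmC), ball_in(b5,rmA), free(left), robot_in(rmC)}
  through step 2 (go(rmB,rmC)): drop {robot_in(rmC)}, keep {ball_in(b3,rmC), ball_in(b4,rmC), ball_in(b5,rmA), free(left)}, require {robot_in(rmB)}
    → {ball_in(b3,rmC), ball_in(b4,rmC), ball_in(b5,rmA), free(left), robot_in(rmB)}
  through step 1 (go(rmC,rmB)): drop {robot_in(rmB)}, keep {ball_in(b3,rmC), ball_in(b4,rmC), ball_in(b5,rmA), free(left)}, require {robot_in(rmC)}
    → {ball_in(b3,rmC), ball_in(b4,rmC), ball_in(b5,rmA), free(left), robot_in(rmC)}

== RESULT ==
["ball_in(b3,rmC)", "ball_in(b4,rmC)", "ball_in(b5,rmA)", "free(left)", "robot_in(rmC)"]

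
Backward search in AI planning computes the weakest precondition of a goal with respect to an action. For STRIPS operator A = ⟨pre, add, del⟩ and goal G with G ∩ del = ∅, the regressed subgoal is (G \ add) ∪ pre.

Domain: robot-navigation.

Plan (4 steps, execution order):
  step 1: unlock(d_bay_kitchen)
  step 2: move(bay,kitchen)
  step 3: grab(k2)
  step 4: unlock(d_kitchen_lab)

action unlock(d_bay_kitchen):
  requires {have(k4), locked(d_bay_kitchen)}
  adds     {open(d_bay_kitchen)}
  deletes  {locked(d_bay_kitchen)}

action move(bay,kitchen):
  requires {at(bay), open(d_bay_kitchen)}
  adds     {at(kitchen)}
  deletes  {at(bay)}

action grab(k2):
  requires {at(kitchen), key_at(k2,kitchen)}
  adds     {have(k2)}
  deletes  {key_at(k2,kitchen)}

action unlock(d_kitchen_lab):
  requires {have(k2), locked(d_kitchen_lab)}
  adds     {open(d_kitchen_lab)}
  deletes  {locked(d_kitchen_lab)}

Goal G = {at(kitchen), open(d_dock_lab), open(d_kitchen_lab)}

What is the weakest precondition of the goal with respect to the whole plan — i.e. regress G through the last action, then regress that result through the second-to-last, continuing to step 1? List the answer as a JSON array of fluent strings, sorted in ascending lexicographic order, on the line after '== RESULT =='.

Work backward from the goal:
  through step 4 (unlock(d_kitchen_lab)): drop {open(d_kitchen_lab)}, keep {at(kitchen), open(d_dock_lab)}, require {have(k2), locked(d_kitchen_lab)}
    → {at(kitchen), have(k2), locked(d_kitchen_lab), open(d_dock_lab)}
  through step 3 (grab(k2)): drop {have(k2)}, keep {at(kitchen), locked(d_kitchen_lab), open(d_dock_lab)}, require {at(kitchen), key_at(k2,kitchen)}
    → {at(kitchen), key_at(k2,kitchen), locked(d_kitchen_lab), open(d_dock_lab)}
  through step 2 (move(bay,kitchen)): drop {at(kitchen)}, keep {key_at(k2,kitchen), locked(d_kitchen_lab), open(d_dock_lab)}, require {at(bay), open(d_bay_kitchen)}
    → {at(bay), key_at(k2,kitchen), locked(d_kitchen_lab), open(d_bay_kitchen), open(d_dock_lab)}
  through step 1 (unlock(d_bay_kitchen)): drop {open(d_bay_kitchen)}, keep {at(bay), key_at(k2,kitchen), locked(d_kitchen_lab), open(d_dock_lab)}, require {have(k4), locked(d_bay_kitchen)}
    → {at(bay), have(k4), key_at(k2,kitchen), locked(d_bay_kitchen), locked(d_kitchen_lab), open(d_dock_lab)}

== RESULT ==
["at(bay)", "have(k4)", "key_at(k2,kitchen)", "locked(d_bay_kitchen)", "locked(d_kitchen_lab)", "open(d_dock_lab)"]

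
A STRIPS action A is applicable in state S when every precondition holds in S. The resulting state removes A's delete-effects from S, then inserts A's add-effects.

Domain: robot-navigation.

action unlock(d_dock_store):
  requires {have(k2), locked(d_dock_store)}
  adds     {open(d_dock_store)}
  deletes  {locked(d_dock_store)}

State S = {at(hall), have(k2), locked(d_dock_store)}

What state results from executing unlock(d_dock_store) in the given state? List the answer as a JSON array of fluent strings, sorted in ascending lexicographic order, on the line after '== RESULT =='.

Compute (S \ del) ∪ add:
  pre ⊆ S: {have(k2), locked(d_dock_store)} ⊆ S  — applicable
  S \ del = {at(hall), have(k2)}
  ∪ add   = {at(hall), have(k2), open(d_dock_store)}

== RESULT ==
["at(hall)", "have(k2)", "open(d_dock_store)"]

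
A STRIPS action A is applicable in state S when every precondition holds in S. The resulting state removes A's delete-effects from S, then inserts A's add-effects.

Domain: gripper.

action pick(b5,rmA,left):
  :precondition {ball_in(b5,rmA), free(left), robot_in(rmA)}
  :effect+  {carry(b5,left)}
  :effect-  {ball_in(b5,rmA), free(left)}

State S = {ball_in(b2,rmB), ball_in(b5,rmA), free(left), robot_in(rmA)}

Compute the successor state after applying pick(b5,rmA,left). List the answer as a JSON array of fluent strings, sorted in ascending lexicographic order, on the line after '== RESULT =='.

Progress:
  pre ⊆ S: {ball_in(b5,rmA), free(left), robot_in(rmA)} ⊆ S  — applicable
  S \ del = {ball_in(b2,rmB), robot_in(rmA)}
  ∪ add   = {ball_in(b2,rmB), carry(b5,left), robot_in(rmA)}

== RESULT ==
["ball_in(b2,rmB)", "carry(b5,left)", "robot_in(rmA)"]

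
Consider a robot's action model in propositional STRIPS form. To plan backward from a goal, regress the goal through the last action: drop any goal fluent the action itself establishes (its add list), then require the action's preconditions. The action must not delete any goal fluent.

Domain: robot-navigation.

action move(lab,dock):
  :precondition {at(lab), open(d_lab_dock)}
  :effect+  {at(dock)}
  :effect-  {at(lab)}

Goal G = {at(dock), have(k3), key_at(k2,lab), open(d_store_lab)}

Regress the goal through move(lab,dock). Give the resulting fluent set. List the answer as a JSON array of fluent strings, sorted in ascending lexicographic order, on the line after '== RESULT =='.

Compute (G \ add) ∪ pre:
  G ∩ del = {}  (empty — regression defined)
  G \ add = {at(dock), have(k3), key_at(k2,lab), open(d_store_lab)} \ {at(dock)} = {have(k3), key_at(k2,lab), open(d_store_lab)}
  ∪ pre   = {have(k3), key_at(k2,lab), open(d_store_lab)} ∪ {at(lab), open(d_lab_dock)}
          = {at(lab), have(k3), key_at(k2,lab), open(d_lab_dock), open(d_store_lab)}

== RESULT ==
["at(lab)", "have(k3)", "key_at(k2,lab)", "open(d_lab_dock)", "open(d_store_lab)"]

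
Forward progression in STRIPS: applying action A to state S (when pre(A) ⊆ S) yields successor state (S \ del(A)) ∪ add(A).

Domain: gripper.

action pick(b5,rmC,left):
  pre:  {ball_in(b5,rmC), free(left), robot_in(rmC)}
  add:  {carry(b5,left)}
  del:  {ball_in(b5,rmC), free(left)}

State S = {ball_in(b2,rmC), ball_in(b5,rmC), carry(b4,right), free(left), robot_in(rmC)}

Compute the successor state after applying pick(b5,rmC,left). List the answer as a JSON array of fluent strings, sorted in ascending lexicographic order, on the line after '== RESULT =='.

Progress:
  pre ⊆ S: {ball_in(b5,rmC), free(left), robot_in(rmC)} ⊆ S  — applicable
  S \ del = {ball_in(b2,rmC), carry(b4,right), robot_in(rmC)}
  ∪ add   = {ball_in(b2,rmC), carry(b4,right), carry(b5,left), robot_in(rmC)}

== RESULT ==
["ball_in(b2,rmC)", "carry(b4,right)", "carry(b5,left)", "robot_in(rmC)"]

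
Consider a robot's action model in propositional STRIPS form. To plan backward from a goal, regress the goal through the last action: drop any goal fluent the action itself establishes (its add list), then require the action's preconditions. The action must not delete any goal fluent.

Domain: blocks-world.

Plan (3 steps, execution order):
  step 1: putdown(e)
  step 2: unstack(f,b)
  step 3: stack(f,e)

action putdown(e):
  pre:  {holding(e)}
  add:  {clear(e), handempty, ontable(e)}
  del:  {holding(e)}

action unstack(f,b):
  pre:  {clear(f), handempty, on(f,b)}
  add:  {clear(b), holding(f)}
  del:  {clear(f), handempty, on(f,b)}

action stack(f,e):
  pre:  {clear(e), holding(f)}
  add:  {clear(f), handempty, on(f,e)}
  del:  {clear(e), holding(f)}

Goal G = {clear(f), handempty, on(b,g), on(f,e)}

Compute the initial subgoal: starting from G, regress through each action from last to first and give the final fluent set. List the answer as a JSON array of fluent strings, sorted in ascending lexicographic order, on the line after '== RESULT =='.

Regress step by step:
  through step 3 (stack(f,e)): drop {clear(f), handempty, on(f,e)}, keep {on(b,g)}, require {clear(e), holding(f)}
    → {clear(e), holding(f), on(b,g)}
  through step 2 (unstack(f,b)): drop {holding(f)}, keep {clear(e), on(b,g)}, require {clear(f), handempty, on(f,b)}
    → {clear(e), clear(f), handempty, on(b,g), on(f,b)}
  through step 1 (putdown(e)): drop {clear(e), handempty}, keep {clear(f), on(b,g), on(f,b)}, require {holding(e)}
    → {clear(f), holding(e), on(b,g), on(f,b)}

== RESULT ==
["clear(f)", "holding(e)", "on(b,g)", "on(f,b)"]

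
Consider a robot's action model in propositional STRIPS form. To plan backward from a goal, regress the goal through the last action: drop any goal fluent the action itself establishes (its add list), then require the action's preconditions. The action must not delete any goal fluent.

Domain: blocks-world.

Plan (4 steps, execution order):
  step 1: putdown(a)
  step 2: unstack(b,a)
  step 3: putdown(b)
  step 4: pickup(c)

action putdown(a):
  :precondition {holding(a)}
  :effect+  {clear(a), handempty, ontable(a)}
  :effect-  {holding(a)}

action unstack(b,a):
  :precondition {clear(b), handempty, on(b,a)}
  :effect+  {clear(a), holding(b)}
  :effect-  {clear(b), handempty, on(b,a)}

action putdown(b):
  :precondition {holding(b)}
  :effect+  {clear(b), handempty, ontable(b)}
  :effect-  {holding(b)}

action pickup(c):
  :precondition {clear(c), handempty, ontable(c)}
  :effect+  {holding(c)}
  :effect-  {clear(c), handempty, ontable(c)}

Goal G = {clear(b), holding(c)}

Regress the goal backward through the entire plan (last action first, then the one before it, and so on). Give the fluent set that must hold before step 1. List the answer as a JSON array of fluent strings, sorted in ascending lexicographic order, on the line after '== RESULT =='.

Regress step by step:
  through step 4 (pickup(c)): drop {holding(c)}, keep {clear(b)}, require {clear(c), handempty, ontable(c)}
    → {clear(b), clear(c), handempty, ontable(c)}
  through step 3 (putdown(b)): drop {clear(b), handempty}, keep {clear(c), ontable(c)}, require {holding(b)}
    → {clear(c), holding(b), ontable(c)}
  through step 2 (unstack(b,a)): drop {holding(b)}, keep {clear(c), ontable(c)}, require {clear(b), handempty, on(b,a)}
    → {clear(b), clear(c), handempty, on(b,a), ontable(c)}
  through step 1 (putdown(a)): drop {handempty}, keep {clear(b), clear(c), on(b,a), ontable(c)}, require {holding(a)}
    → {clear(b), clear(c), holding(a), on(b,a), ontable(c)}

== RESULT ==
["clear(b)", "clear(c)", "holding(a)", "on(b,a)", "ontable(c)"]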